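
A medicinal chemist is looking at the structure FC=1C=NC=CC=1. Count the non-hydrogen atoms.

7

Every atom symbol written in the SMILES (organic subset) is one heavy atom; implicit H are not written.
Heavy atoms by element → C:5, F:1, N:1.
Total: 7.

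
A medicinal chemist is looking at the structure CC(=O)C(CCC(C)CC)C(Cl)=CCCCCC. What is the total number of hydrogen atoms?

Walk through each heavy atom and fill implicit hydrogens from standard valence (C 4, N 3, O 2, S 2, halogen 1):
  atom 1: C, bond orders sum to 1 (valence 4) → 3 H
  atom 2: C, bond orders sum to 4 (valence 4) → 0 H
  atom 3: O, bond orders sum to 2 (valence 2) → 0 H
  atom 4: C, bond orders sum to 3 (valence 4) → 1 H
  atom 5: C, bond orders sum to 2 (valence 4) → 2 H
  atom 6: C, bond orders sum to 2 (valence 4) → 2 H
  atom 7: C, bond orders sum to 3 (valence 4) → 1 H
  atom 8: C, bond orders sum to 1 (valence 4) → 3 H
  atom 9: C, bond orders sum to 2 (valence 4) → 2 H
  atom 10: C, bond orders sum to 1 (valence 4) → 3 H
  atom 11: C, bond orders sum to 4 (valence 4) → 0 H
  atom 12: Cl (halogen, monovalent) → 0 H
  atom 13: C, bond orders sum to 3 (valence 4) → 1 H
  atom 14: C, bond orders sum to 2 (valence 4) → 2 H
  atom 15: C, bond orders sum to 2 (valence 4) → 2 H
  atom 16: C, bond orders sum to 2 (valence 4) → 2 H
  atom 17: C, bond orders sum to 2 (valence 4) → 2 H
  atom 18: C, bond orders sum to 1 (valence 4) → 3 H
Total hydrogens: 29.

29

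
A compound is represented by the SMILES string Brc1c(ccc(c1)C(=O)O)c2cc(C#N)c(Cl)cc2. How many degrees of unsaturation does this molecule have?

Molecular formula: C14H7BrClNO2.
DoU = (2C + 2 + N − H − X) / 2, where X is the halogen count and O/S are ignored.
    = (2·14 + 2 + 1 − 7 − 2) / 2 = 22 / 2 = 11.

11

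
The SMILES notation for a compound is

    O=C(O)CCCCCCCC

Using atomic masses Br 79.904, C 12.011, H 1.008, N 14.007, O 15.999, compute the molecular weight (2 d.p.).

First, the molecular formula is C9H18O2 (counting implicit H from valence).
  C: 9 × 12.011 = 108.099
  H: 18 × 1.008 = 18.144
  O: 2 × 15.999 = 31.998
Sum: 9×12.011 + 18×1.008 + 2×15.999 = 158.241 → 158.24 g/mol.

158.24 g/mol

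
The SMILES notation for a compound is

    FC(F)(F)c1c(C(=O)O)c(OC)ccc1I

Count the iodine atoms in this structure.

1

Scan the SMILES for I atoms (remember two-letter symbols like Cl and Br are single atoms).
Iodine count: 1.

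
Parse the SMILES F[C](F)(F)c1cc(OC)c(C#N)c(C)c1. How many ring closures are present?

1

In SMILES, each pair of matching ring-closure digits denotes one ring-closing bond; the number of such bonds equals the number of independent rings.
Ring-closure bonds here: 1.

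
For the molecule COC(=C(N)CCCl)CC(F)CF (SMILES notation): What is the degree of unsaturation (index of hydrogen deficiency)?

1

Degree of unsaturation = (number of rings) + (number of π bonds).
Ring closures in the SMILES: 0.
π bonds: 1 double bond (each 1 DoU) → 1 DoU from unsaturation.
Total DoU = 0 + 1 = 1.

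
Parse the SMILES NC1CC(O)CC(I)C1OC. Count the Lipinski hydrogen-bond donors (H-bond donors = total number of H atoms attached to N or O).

3

Donors: find every N or O and count the H atoms it carries.
  atom 1 (N): bond orders sum to 1 → 2 H
  atom 5 (O): bond orders sum to 1 → 1 H
  atom 10 (O): bond orders sum to 2 → 0 H
Lipinski HBD = 3.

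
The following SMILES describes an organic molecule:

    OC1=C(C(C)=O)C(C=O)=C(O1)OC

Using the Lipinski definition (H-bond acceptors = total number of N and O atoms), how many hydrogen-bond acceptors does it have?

5

N atoms: 0; O atoms: 5.
Lipinski HBA = 0 + 5 = 5.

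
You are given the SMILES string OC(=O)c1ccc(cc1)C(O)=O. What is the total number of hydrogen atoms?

Walk through each heavy atom and fill implicit hydrogens from standard valence (C 4, N 3, O 2, S 2, halogen 1); for lowercase aromatic atoms, an aromatic c carries 1 H when it has two neighbours and 0 H with three, and aromatic n carries 0 H:
  atom 1: O, bond orders sum to 1 (valence 2) → 1 H
  atom 2: C, bond orders sum to 4 (valence 4) → 0 H
  atom 3: O, bond orders sum to 2 (valence 2) → 0 H
  atom 4: aromatic c, 3 neighbours → 0 H
  atom 5: aromatic c, 2 neighbours → 1 H
  atom 6: aromatic c, 2 neighbours → 1 H
  atom 7: aromatic c, 3 neighbours → 0 H
  atom 8: aromatic c, 2 neighbours → 1 H
  atom 9: aromatic c, 2 neighbours → 1 H
  atom 10: C, bond orders sum to 4 (valence 4) → 0 H
  atom 11: O, bond orders sum to 1 (valence 2) → 1 H
  atom 12: O, bond orders sum to 2 (valence 2) → 0 H
Total hydrogens: 6.

6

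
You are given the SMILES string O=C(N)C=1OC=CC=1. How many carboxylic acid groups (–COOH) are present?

Scan the SMILES for the carboxylic acid motif — none present.
Groups that are present: 1 amide.

0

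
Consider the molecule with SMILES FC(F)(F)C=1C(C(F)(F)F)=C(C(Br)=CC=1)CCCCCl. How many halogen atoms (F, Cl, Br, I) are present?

Halogen atoms appear at heavy-atom positions 1, 3, 4, 8, 9, 10, 13, 20 (1×Br, 1×Cl, 6×F).
Halogen count: 8.

8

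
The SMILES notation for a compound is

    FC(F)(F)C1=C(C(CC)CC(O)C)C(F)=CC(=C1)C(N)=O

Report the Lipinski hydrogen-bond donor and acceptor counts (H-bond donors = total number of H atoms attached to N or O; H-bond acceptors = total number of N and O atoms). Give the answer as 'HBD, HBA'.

Donors: find every N or O and count the H atoms it carries.
  atom 12 (O): bond orders sum to 1 → 1 H
  atom 20 (N): bond orders sum to 1 → 2 H
  atom 21 (O): bond orders sum to 2 → 0 H
Lipinski HBD = 3.
Acceptors: N atoms = 1, O atoms = 2 → HBA = 3.

3, 3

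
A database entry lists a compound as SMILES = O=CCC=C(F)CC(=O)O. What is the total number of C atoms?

6

Count every carbon token in the SMILES (each C, including those in ring-closure positions and inside branches).
Carbon count: 6.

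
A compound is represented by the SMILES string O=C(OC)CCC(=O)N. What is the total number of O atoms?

Scan the SMILES for O atoms (remember two-letter symbols like Cl and Br are single atoms).
Oxygen count: 3.

3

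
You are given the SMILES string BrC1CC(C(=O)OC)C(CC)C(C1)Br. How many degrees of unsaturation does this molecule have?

2

Degree of unsaturation = (number of rings) + (number of π bonds).
Ring closures in the SMILES: 1.
π bonds: 1 double bond (each 1 DoU) → 1 DoU from unsaturation.
Total DoU = 1 + 1 = 2.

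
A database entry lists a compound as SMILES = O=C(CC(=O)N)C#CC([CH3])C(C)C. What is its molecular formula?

Walk through each heavy atom and fill implicit hydrogens from standard valence (C 4, N 3, O 2, S 2, halogen 1):
  atom 1: O, bond orders sum to 2 (valence 2) → 0 H
  atom 2: C, bond orders sum to 4 (valence 4) → 0 H
  atom 3: C, bond orders sum to 2 (valence 4) → 2 H
  atom 4: C, bond orders sum to 4 (valence 4) → 0 H
  atom 5: O, bond orders sum to 2 (valence 2) → 0 H
  atom 6: N, bond orders sum to 1 (valence 3) → 2 H
  atom 7: C, bond orders sum to 4 (valence 4) → 0 H
  atom 8: C, bond orders sum to 4 (valence 4) → 0 H
  atom 9: C, bond orders sum to 3 (valence 4) → 1 H
  atom 10: C with explicit H count 3
  atom 11: C, bond orders sum to 3 (valence 4) → 1 H
  atom 12: C, bond orders sum to 1 (valence 4) → 3 H
  atom 13: C, bond orders sum to 1 (valence 4) → 3 H
Totals → C:10, H:15, N:1, O:2.

C10H15NO2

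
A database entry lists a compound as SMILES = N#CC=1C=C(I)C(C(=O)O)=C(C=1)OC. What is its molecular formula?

Walk through each heavy atom and fill implicit hydrogens from standard valence (C 4, N 3, O 2, S 2, halogen 1):
  atom 1: N, bond orders sum to 3 (valence 3) → 0 H
  atom 2: C, bond orders sum to 4 (valence 4) → 0 H
  atom 3: C, bond orders sum to 4 (valence 4) → 0 H
  atom 4: C, bond orders sum to 3 (valence 4) → 1 H
  atom 5: C, bond orders sum to 4 (valence 4) → 0 H
  atom 6: I (halogen, monovalent) → 0 H
  atom 7: C, bond orders sum to 4 (valence 4) → 0 H
  atom 8: C, bond orders sum to 4 (valence 4) → 0 H
  atom 9: O, bond orders sum to 2 (valence 2) → 0 H
  atom 10: O, bond orders sum to 1 (valence 2) → 1 H
  atom 11: C, bond orders sum to 4 (valence 4) → 0 H
  atom 12: C, bond orders sum to 3 (valence 4) → 1 H
  atom 13: O, bond orders sum to 2 (valence 2) → 0 H
  atom 14: C, bond orders sum to 1 (valence 4) → 3 H
Totals → C:9, H:6, I:1, N:1, O:3.

C9H6INO3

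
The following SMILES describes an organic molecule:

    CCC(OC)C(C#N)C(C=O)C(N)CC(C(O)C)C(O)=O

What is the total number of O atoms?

5

Scan the SMILES for O atoms (remember two-letter symbols like Cl and Br are single atoms).
Oxygen count: 5.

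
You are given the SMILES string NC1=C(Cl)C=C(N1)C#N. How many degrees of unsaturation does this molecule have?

Molecular formula: C5H4ClN3.
DoU = (2C + 2 + N − H − X) / 2, where X is the halogen count and O/S are ignored.
    = (2·5 + 2 + 3 − 4 − 1) / 2 = 10 / 2 = 5.

5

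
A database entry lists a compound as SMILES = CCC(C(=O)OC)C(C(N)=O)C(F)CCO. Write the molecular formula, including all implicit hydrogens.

C10H18FNO4

Walk through each heavy atom and fill implicit hydrogens from standard valence (C 4, N 3, O 2, S 2, halogen 1):
  atom 1: C, bond orders sum to 1 (valence 4) → 3 H
  atom 2: C, bond orders sum to 2 (valence 4) → 2 H
  atom 3: C, bond orders sum to 3 (valence 4) → 1 H
  atom 4: C, bond orders sum to 4 (valence 4) → 0 H
  atom 5: O, bond orders sum to 2 (valence 2) → 0 H
  atom 6: O, bond orders sum to 2 (valence 2) → 0 H
  atom 7: C, bond orders sum to 1 (valence 4) → 3 H
  atom 8: C, bond orders sum to 3 (valence 4) → 1 H
  atom 9: C, bond orders sum to 4 (valence 4) → 0 H
  atom 10: N, bond orders sum to 1 (valence 3) → 2 H
  atom 11: O, bond orders sum to 2 (valence 2) → 0 H
  atom 12: C, bond orders sum to 3 (valence 4) → 1 H
  atom 13: F (halogen, monovalent) → 0 H
  atom 14: C, bond orders sum to 2 (valence 4) → 2 H
  atom 15: C, bond orders sum to 2 (valence 4) → 2 H
  atom 16: O, bond orders sum to 1 (valence 2) → 1 H
Totals → C:10, H:18, F:1, N:1, O:4.
In Hill order: C10H18FNO4.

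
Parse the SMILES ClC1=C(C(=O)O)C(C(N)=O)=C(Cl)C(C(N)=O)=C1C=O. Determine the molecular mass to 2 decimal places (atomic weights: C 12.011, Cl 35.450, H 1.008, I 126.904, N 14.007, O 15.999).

First, the molecular formula is C10H6Cl2N2O5 (counting implicit H from valence).
  C: 10 × 12.011 = 120.110
  Cl: 2 × 35.450 = 70.900
  H: 6 × 1.008 = 6.048
  N: 2 × 14.007 = 28.014
  O: 5 × 15.999 = 79.995
Sum: 10×12.011 + 2×35.450 + 6×1.008 + 2×14.007 + 5×15.999 = 305.067 → 305.07 g/mol.

305.07 g/mol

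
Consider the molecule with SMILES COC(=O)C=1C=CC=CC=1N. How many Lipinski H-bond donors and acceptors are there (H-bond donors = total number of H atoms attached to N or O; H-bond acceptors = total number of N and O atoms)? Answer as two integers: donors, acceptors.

Donors: find every N or O and count the H atoms it carries.
  atom 2 (O): bond orders sum to 2 → 0 H
  atom 4 (O): bond orders sum to 2 → 0 H
  atom 11 (N): bond orders sum to 1 → 2 H
Lipinski HBD = 2.
Acceptors: N atoms = 1, O atoms = 2 → HBA = 3.

2, 3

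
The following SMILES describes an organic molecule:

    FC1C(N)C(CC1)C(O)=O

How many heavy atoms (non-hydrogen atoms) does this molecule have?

10

Every atom symbol written in the SMILES (organic subset) is one heavy atom; implicit H are not written.
Heavy atoms by element → C:6, F:1, N:1, O:2.
Total: 10.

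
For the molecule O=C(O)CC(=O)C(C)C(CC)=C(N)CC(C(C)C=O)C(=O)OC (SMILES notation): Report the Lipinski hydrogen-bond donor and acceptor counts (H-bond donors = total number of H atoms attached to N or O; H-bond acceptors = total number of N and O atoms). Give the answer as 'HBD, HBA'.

3, 7

Donors: find every N or O and count the H atoms it carries.
  atom 1 (O): bond orders sum to 2 → 0 H
  atom 3 (O): bond orders sum to 1 → 1 H
  atom 6 (O): bond orders sum to 2 → 0 H
  atom 13 (N): bond orders sum to 1 → 2 H
  atom 19 (O): bond orders sum to 2 → 0 H
  atom 21 (O): bond orders sum to 2 → 0 H
  atom 22 (O): bond orders sum to 2 → 0 H
Lipinski HBD = 3.
Acceptors: N atoms = 1, O atoms = 6 → HBA = 7.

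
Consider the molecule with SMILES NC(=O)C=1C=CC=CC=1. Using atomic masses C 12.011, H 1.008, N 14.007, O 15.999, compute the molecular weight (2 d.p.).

First, the molecular formula is C7H7NO (counting implicit H from valence).
  C: 7 × 12.011 = 84.077
  H: 7 × 1.008 = 7.056
  N: 1 × 14.007 = 14.007
  O: 1 × 15.999 = 15.999
Sum: 7×12.011 + 7×1.008 + 1×14.007 + 1×15.999 = 121.139 → 121.14 g/mol.

121.14 g/mol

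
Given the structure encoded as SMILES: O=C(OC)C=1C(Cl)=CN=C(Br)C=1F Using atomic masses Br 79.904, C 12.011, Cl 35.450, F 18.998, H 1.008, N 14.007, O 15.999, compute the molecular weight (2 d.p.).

First, the molecular formula is C7H4BrClFNO2 (counting implicit H from valence).
  Br: 1 × 79.904 = 79.904
  C: 7 × 12.011 = 84.077
  Cl: 1 × 35.450 = 35.450
  F: 1 × 18.998 = 18.998
  H: 4 × 1.008 = 4.032
  N: 1 × 14.007 = 14.007
  O: 2 × 15.999 = 31.998
Sum: 1×79.904 + 7×12.011 + 1×35.450 + 1×18.998 + 4×1.008 + 1×14.007 + 2×15.999 = 268.466 → 268.47 g/mol.

268.47 g/mol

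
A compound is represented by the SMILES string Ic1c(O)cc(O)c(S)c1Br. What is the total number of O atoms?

2

Scan the SMILES for O atoms (remember two-letter symbols like Cl and Br are single atoms).
Oxygen count: 2.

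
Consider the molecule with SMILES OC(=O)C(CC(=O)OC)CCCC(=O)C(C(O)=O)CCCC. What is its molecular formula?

C15H24O7

Walk through each heavy atom and fill implicit hydrogens from standard valence (C 4, N 3, O 2, S 2, halogen 1):
  atom 1: O, bond orders sum to 1 (valence 2) → 1 H
  atom 2: C, bond orders sum to 4 (valence 4) → 0 H
  atom 3: O, bond orders sum to 2 (valence 2) → 0 H
  atom 4: C, bond orders sum to 3 (valence 4) → 1 H
  atom 5: C, bond orders sum to 2 (valence 4) → 2 H
  atom 6: C, bond orders sum to 4 (valence 4) → 0 H
  atom 7: O, bond orders sum to 2 (valence 2) → 0 H
  atom 8: O, bond orders sum to 2 (valence 2) → 0 H
  atom 9: C, bond orders sum to 1 (valence 4) → 3 H
  atom 10: C, bond orders sum to 2 (valence 4) → 2 H
  atom 11: C, bond orders sum to 2 (valence 4) → 2 H
  atom 12: C, bond orders sum to 2 (valence 4) → 2 H
  atom 13: C, bond orders sum to 4 (valence 4) → 0 H
  atom 14: O, bond orders sum to 2 (valence 2) → 0 H
  atom 15: C, bond orders sum to 3 (valence 4) → 1 H
  atom 16: C, bond orders sum to 4 (valence 4) → 0 H
  atom 17: O, bond orders sum to 1 (valence 2) → 1 H
  atom 18: O, bond orders sum to 2 (valence 2) → 0 H
  atom 19: C, bond orders sum to 2 (valence 4) → 2 H
  atom 20: C, bond orders sum to 2 (valence 4) → 2 H
  atom 21: C, bond orders sum to 2 (valence 4) → 2 H
  atom 22: C, bond orders sum to 1 (valence 4) → 3 H
Totals → C:15, H:24, O:7.
In Hill order: C15H24O7.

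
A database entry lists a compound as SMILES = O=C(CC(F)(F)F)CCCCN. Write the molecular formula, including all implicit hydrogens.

Walk through each heavy atom and fill implicit hydrogens from standard valence (C 4, N 3, O 2, S 2, halogen 1):
  atom 1: O, bond orders sum to 2 (valence 2) → 0 H
  atom 2: C, bond orders sum to 4 (valence 4) → 0 H
  atom 3: C, bond orders sum to 2 (valence 4) → 2 H
  atom 4: C, bond orders sum to 4 (valence 4) → 0 H
  atom 5: F (halogen, monovalent) → 0 H
  atom 6: F (halogen, monovalent) → 0 H
  atom 7: F (halogen, monovalent) → 0 H
  atom 8: C, bond orders sum to 2 (valence 4) → 2 H
  atom 9: C, bond orders sum to 2 (valence 4) → 2 H
  atom 10: C, bond orders sum to 2 (valence 4) → 2 H
  atom 11: C, bond orders sum to 2 (valence 4) → 2 H
  atom 12: N, bond orders sum to 1 (valence 3) → 2 H
Totals → C:7, H:12, F:3, N:1, O:1.

C7H12F3NO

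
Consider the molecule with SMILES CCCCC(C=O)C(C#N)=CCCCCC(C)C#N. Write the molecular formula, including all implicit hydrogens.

C16H24N2O

Walk through each heavy atom and fill implicit hydrogens from standard valence (C 4, N 3, O 2, S 2, halogen 1):
  atom 1: C, bond orders sum to 1 (valence 4) → 3 H
  atom 2: C, bond orders sum to 2 (valence 4) → 2 H
  atom 3: C, bond orders sum to 2 (valence 4) → 2 H
  atom 4: C, bond orders sum to 2 (valence 4) → 2 H
  atom 5: C, bond orders sum to 3 (valence 4) → 1 H
  atom 6: C, bond orders sum to 3 (valence 4) → 1 H
  atom 7: O, bond orders sum to 2 (valence 2) → 0 H
  atom 8: C, bond orders sum to 4 (valence 4) → 0 H
  atom 9: C, bond orders sum to 4 (valence 4) → 0 H
  atom 10: N, bond orders sum to 3 (valence 3) → 0 H
  atom 11: C, bond orders sum to 3 (valence 4) → 1 H
  atom 12: C, bond orders sum to 2 (valence 4) → 2 H
  atom 13: C, bond orders sum to 2 (valence 4) → 2 H
  atom 14: C, bond orders sum to 2 (valence 4) → 2 H
  atom 15: C, bond orders sum to 2 (valence 4) → 2 H
  atom 16: C, bond orders sum to 3 (valence 4) → 1 H
  atom 17: C, bond orders sum to 1 (valence 4) → 3 H
  atom 18: C, bond orders sum to 4 (valence 4) → 0 H
  atom 19: N, bond orders sum to 3 (valence 3) → 0 H
Totals → C:16, H:24, N:2, O:1.
In Hill order: C16H24N2O.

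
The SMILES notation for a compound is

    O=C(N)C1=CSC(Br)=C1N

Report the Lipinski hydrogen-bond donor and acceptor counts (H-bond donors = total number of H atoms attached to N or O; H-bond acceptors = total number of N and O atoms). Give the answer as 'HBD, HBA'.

Donors: find every N or O and count the H atoms it carries.
  atom 1 (O): bond orders sum to 2 → 0 H
  atom 3 (N): bond orders sum to 1 → 2 H
  atom 10 (N): bond orders sum to 1 → 2 H
Lipinski HBD = 4.
Acceptors: N atoms = 2, O atoms = 1 → HBA = 3.

4, 3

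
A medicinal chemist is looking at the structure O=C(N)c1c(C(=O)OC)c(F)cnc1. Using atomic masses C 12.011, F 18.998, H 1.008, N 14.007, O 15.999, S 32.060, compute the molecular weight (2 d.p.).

First, the molecular formula is C8H7FN2O3 (counting implicit H from valence).
  C: 8 × 12.011 = 96.088
  F: 1 × 18.998 = 18.998
  H: 7 × 1.008 = 7.056
  N: 2 × 14.007 = 28.014
  O: 3 × 15.999 = 47.997
Sum: 8×12.011 + 1×18.998 + 7×1.008 + 2×14.007 + 3×15.999 = 198.153 → 198.15 g/mol.

198.15 g/mol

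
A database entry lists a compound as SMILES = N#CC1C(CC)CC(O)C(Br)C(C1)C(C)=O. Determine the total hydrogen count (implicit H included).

18

Walk through each heavy atom and fill implicit hydrogens from standard valence (C 4, N 3, O 2, S 2, halogen 1):
  atom 1: N, bond orders sum to 3 (valence 3) → 0 H
  atom 2: C, bond orders sum to 4 (valence 4) → 0 H
  atom 3: C, bond orders sum to 3 (valence 4) → 1 H
  atom 4: C, bond orders sum to 3 (valence 4) → 1 H
  atom 5: C, bond orders sum to 2 (valence 4) → 2 H
  atom 6: C, bond orders sum to 1 (valence 4) → 3 H
  atom 7: C, bond orders sum to 2 (valence 4) → 2 H
  atom 8: C, bond orders sum to 3 (valence 4) → 1 H
  atom 9: O, bond orders sum to 1 (valence 2) → 1 H
  atom 10: C, bond orders sum to 3 (valence 4) → 1 H
  atom 11: Br (halogen, monovalent) → 0 H
  atom 12: C, bond orders sum to 3 (valence 4) → 1 H
  atom 13: C, bond orders sum to 2 (valence 4) → 2 H
  atom 14: C, bond orders sum to 4 (valence 4) → 0 H
  atom 15: C, bond orders sum to 1 (valence 4) → 3 H
  atom 16: O, bond orders sum to 2 (valence 2) → 0 H
Total hydrogens: 18.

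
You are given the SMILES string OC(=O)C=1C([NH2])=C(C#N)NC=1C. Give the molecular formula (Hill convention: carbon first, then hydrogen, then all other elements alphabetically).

C7H7N3O2

Walk through each heavy atom and fill implicit hydrogens from standard valence (C 4, N 3, O 2, S 2, halogen 1):
  atom 1: O, bond orders sum to 1 (valence 2) → 1 H
  atom 2: C, bond orders sum to 4 (valence 4) → 0 H
  atom 3: O, bond orders sum to 2 (valence 2) → 0 H
  atom 4: C, bond orders sum to 4 (valence 4) → 0 H
  atom 5: C, bond orders sum to 4 (valence 4) → 0 H
  atom 6: N with explicit H count 2
  atom 7: C, bond orders sum to 4 (valence 4) → 0 H
  atom 8: C, bond orders sum to 4 (valence 4) → 0 H
  atom 9: N, bond orders sum to 3 (valence 3) → 0 H
  atom 10: N, bond orders sum to 2 (valence 3) → 1 H
  atom 11: C, bond orders sum to 4 (valence 4) → 0 H
  atom 12: C, bond orders sum to 1 (valence 4) → 3 H
Totals → C:7, H:7, N:3, O:2.
In Hill order: C7H7N3O2.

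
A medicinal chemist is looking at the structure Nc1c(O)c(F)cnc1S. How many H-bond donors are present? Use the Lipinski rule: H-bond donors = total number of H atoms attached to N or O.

3

Donors: find every N or O and count the H atoms it carries.
  atom 1 (N): bond orders sum to 1 → 2 H
  atom 4 (O): bond orders sum to 1 → 1 H
  atom 8 (N): bond orders sum to 3 → 0 H
Lipinski HBD = 3.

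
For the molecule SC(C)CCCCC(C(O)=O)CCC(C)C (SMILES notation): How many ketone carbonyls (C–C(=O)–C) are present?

Scan the SMILES for the ketone motif — none present.
Groups that are present: 1 carboxylic acid, 1 thiol.

0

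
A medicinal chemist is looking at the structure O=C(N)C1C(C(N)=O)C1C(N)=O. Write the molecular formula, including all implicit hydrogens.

Walk through each heavy atom and fill implicit hydrogens from standard valence (C 4, N 3, O 2, S 2, halogen 1):
  atom 1: O, bond orders sum to 2 (valence 2) → 0 H
  atom 2: C, bond orders sum to 4 (valence 4) → 0 H
  atom 3: N, bond orders sum to 1 (valence 3) → 2 H
  atom 4: C, bond orders sum to 3 (valence 4) → 1 H
  atom 5: C, bond orders sum to 3 (valence 4) → 1 H
  atom 6: C, bond orders sum to 4 (valence 4) → 0 H
  atom 7: N, bond orders sum to 1 (valence 3) → 2 H
  atom 8: O, bond orders sum to 2 (valence 2) → 0 H
  atom 9: C, bond orders sum to 3 (valence 4) → 1 H
  atom 10: C, bond orders sum to 4 (valence 4) → 0 H
  atom 11: N, bond orders sum to 1 (valence 3) → 2 H
  atom 12: O, bond orders sum to 2 (valence 2) → 0 H
Totals → C:6, H:9, N:3, O:3.
In Hill order: C6H9N3O3.

C6H9N3O3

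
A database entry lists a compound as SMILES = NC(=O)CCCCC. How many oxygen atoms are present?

1

Scan the SMILES for O atoms (remember two-letter symbols like Cl and Br are single atoms).
Oxygen count: 1.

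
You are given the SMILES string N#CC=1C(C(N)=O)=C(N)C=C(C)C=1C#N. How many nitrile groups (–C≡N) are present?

2

The nitrile motif appears at heavy-atom positions 2, 14 in the SMILES.
Other groups present: 1 amide, 1 primary amine.
Nitrile count: 2.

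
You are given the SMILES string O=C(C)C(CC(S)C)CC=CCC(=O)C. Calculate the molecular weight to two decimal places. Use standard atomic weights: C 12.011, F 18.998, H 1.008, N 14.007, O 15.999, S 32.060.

First, the molecular formula is C12H20O2S (counting implicit H from valence).
  C: 12 × 12.011 = 144.132
  H: 20 × 1.008 = 20.160
  O: 2 × 15.999 = 31.998
  S: 1 × 32.060 = 32.060
Sum: 12×12.011 + 20×1.008 + 2×15.999 + 1×32.060 = 228.350 → 228.35 g/mol.

228.35 g/mol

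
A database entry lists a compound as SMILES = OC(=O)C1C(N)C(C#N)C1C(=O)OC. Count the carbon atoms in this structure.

Count every carbon token in the SMILES (each C, including those in ring-closure positions and inside branches).
Carbon count: 8.

8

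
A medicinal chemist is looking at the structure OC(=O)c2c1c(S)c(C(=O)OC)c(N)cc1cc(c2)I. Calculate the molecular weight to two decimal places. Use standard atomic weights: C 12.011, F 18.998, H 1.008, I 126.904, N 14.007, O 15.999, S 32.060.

403.19 g/mol

First, the molecular formula is C13H10INO4S (counting implicit H from valence).
  C: 13 × 12.011 = 156.143
  H: 10 × 1.008 = 10.080
  I: 1 × 126.904 = 126.904
  N: 1 × 14.007 = 14.007
  O: 4 × 15.999 = 63.996
  S: 1 × 32.060 = 32.060
Sum: 13×12.011 + 10×1.008 + 1×126.904 + 1×14.007 + 4×15.999 + 1×32.060 = 403.190 → 403.19 g/mol.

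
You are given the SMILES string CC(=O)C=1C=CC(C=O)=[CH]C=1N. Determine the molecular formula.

Walk through each heavy atom and fill implicit hydrogens from standard valence (C 4, N 3, O 2, S 2, halogen 1):
  atom 1: C, bond orders sum to 1 (valence 4) → 3 H
  atom 2: C, bond orders sum to 4 (valence 4) → 0 H
  atom 3: O, bond orders sum to 2 (valence 2) → 0 H
  atom 4: C, bond orders sum to 4 (valence 4) → 0 H
  atom 5: C, bond orders sum to 3 (valence 4) → 1 H
  atom 6: C, bond orders sum to 3 (valence 4) → 1 H
  atom 7: C, bond orders sum to 4 (valence 4) → 0 H
  atom 8: C, bond orders sum to 3 (valence 4) → 1 H
  atom 9: O, bond orders sum to 2 (valence 2) → 0 H
  atom 10: C with explicit H count 1
  atom 11: C, bond orders sum to 4 (valence 4) → 0 H
  atom 12: N, bond orders sum to 1 (valence 3) → 2 H
Totals → C:9, H:9, N:1, O:2.

C9H9NO2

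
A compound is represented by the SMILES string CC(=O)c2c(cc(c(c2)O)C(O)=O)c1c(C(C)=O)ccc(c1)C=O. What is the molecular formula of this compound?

C18H14O6

Walk through each heavy atom and fill implicit hydrogens from standard valence (C 4, N 3, O 2, S 2, halogen 1); for lowercase aromatic atoms, an aromatic c carries 1 H when it has two neighbours and 0 H with three, and aromatic n carries 0 H:
  atom 1: C, bond orders sum to 1 (valence 4) → 3 H
  atom 2: C, bond orders sum to 4 (valence 4) → 0 H
  atom 3: O, bond orders sum to 2 (valence 2) → 0 H
  atom 4: aromatic c, 3 neighbours → 0 H
  atom 5: aromatic c, 3 neighbours → 0 H
  atom 6: aromatic c, 2 neighbours → 1 H
  atom 7: aromatic c, 3 neighbours → 0 H
  atom 8: aromatic c, 3 neighbours → 0 H
  atom 9: aromatic c, 2 neighbours → 1 H
  atom 10: O, bond orders sum to 1 (valence 2) → 1 H
  atom 11: C, bond orders sum to 4 (valence 4) → 0 H
  atom 12: O, bond orders sum to 1 (valence 2) → 1 H
  atom 13: O, bond orders sum to 2 (valence 2) → 0 H
  atom 14: aromatic c, 3 neighbours → 0 H
  atom 15: aromatic c, 3 neighbours → 0 H
  atom 16: C, bond orders sum to 4 (valence 4) → 0 H
  atom 17: C, bond orders sum to 1 (valence 4) → 3 H
  atom 18: O, bond orders sum to 2 (valence 2) → 0 H
  atom 19: aromatic c, 2 neighbours → 1 H
  atom 20: aromatic c, 2 neighbours → 1 H
  atom 21: aromatic c, 3 neighbours → 0 H
  atom 22: aromatic c, 2 neighbours → 1 H
  atom 23: C, bond orders sum to 3 (valence 4) → 1 H
  atom 24: O, bond orders sum to 2 (valence 2) → 0 H
Totals → C:18, H:14, O:6.
In Hill order: C18H14O6.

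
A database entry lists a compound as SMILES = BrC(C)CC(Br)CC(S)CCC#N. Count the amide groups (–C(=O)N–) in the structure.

0

Scan the SMILES for the amide motif — none present.
Groups that are present: 1 nitrile, 1 thiol.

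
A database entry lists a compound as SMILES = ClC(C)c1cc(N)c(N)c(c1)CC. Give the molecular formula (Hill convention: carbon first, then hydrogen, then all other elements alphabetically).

Walk through each heavy atom and fill implicit hydrogens from standard valence (C 4, N 3, O 2, S 2, halogen 1); for lowercase aromatic atoms, an aromatic c carries 1 H when it has two neighbours and 0 H with three, and aromatic n carries 0 H:
  atom 1: Cl (halogen, monovalent) → 0 H
  atom 2: C, bond orders sum to 3 (valence 4) → 1 H
  atom 3: C, bond orders sum to 1 (valence 4) → 3 H
  atom 4: aromatic c, 3 neighbours → 0 H
  atom 5: aromatic c, 2 neighbours → 1 H
  atom 6: aromatic c, 3 neighbours → 0 H
  atom 7: N, bond orders sum to 1 (valence 3) → 2 H
  atom 8: aromatic c, 3 neighbours → 0 H
  atom 9: N, bond orders sum to 1 (valence 3) → 2 H
  atom 10: aromatic c, 3 neighbours → 0 H
  atom 11: aromatic c, 2 neighbours → 1 H
  atom 12: C, bond orders sum to 2 (valence 4) → 2 H
  atom 13: C, bond orders sum to 1 (valence 4) → 3 H
Totals → C:10, H:15, Cl:1, N:2.

C10H15ClN2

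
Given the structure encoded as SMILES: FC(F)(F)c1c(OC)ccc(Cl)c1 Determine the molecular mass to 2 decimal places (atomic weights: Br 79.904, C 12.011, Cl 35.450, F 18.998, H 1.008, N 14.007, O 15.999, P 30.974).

210.58 g/mol

First, the molecular formula is C8H6ClF3O (counting implicit H from valence).
  C: 8 × 12.011 = 96.088
  Cl: 1 × 35.450 = 35.450
  F: 3 × 18.998 = 56.994
  H: 6 × 1.008 = 6.048
  O: 1 × 15.999 = 15.999
Sum: 8×12.011 + 1×35.450 + 3×18.998 + 6×1.008 + 1×15.999 = 210.579 → 210.58 g/mol.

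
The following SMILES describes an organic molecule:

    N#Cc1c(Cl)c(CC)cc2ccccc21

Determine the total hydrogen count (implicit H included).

10

Walk through each heavy atom and fill implicit hydrogens from standard valence (C 4, N 3, O 2, S 2, halogen 1); for lowercase aromatic atoms, an aromatic c carries 1 H when it has two neighbours and 0 H with three, and aromatic n carries 0 H:
  atom 1: N, bond orders sum to 3 (valence 3) → 0 H
  atom 2: C, bond orders sum to 4 (valence 4) → 0 H
  atom 3: aromatic c, 3 neighbours → 0 H
  atom 4: aromatic c, 3 neighbours → 0 H
  atom 5: Cl (halogen, monovalent) → 0 H
  atom 6: aromatic c, 3 neighbours → 0 H
  atom 7: C, bond orders sum to 2 (valence 4) → 2 H
  atom 8: C, bond orders sum to 1 (valence 4) → 3 H
  atom 9: aromatic c, 2 neighbours → 1 H
  atom 10: aromatic c, 3 neighbours → 0 H
  atom 11: aromatic c, 2 neighbours → 1 H
  atom 12: aromatic c, 2 neighbours → 1 H
  atom 13: aromatic c, 2 neighbours → 1 H
  atom 14: aromatic c, 2 neighbours → 1 H
  atom 15: aromatic c, 3 neighbours → 0 H
Total hydrogens: 10.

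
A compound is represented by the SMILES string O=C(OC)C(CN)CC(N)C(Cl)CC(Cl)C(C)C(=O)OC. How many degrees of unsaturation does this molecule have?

Degree of unsaturation = (number of rings) + (number of π bonds).
Ring closures in the SMILES: 0.
π bonds: 2 double bonds (each 1 DoU) → 2 DoU from unsaturation.
Total DoU = 0 + 2 = 2.

2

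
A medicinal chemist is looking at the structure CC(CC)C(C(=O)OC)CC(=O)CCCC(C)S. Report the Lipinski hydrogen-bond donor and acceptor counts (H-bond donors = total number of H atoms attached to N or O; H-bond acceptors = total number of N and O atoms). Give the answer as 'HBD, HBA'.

Donors: find every N or O and count the H atoms it carries.
  atom 7 (O): bond orders sum to 2 → 0 H
  atom 8 (O): bond orders sum to 2 → 0 H
  atom 12 (O): bond orders sum to 2 → 0 H
Lipinski HBD = 0.
Acceptors: N atoms = 0, O atoms = 3 → HBA = 3.

0, 3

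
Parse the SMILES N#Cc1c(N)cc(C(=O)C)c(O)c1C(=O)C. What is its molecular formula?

Walk through each heavy atom and fill implicit hydrogens from standard valence (C 4, N 3, O 2, S 2, halogen 1); for lowercase aromatic atoms, an aromatic c carries 1 H when it has two neighbours and 0 H with three, and aromatic n carries 0 H:
  atom 1: N, bond orders sum to 3 (valence 3) → 0 H
  atom 2: C, bond orders sum to 4 (valence 4) → 0 H
  atom 3: aromatic c, 3 neighbours → 0 H
  atom 4: aromatic c, 3 neighbours → 0 H
  atom 5: N, bond orders sum to 1 (valence 3) → 2 H
  atom 6: aromatic c, 2 neighbours → 1 H
  atom 7: aromatic c, 3 neighbours → 0 H
  atom 8: C, bond orders sum to 4 (valence 4) → 0 H
  atom 9: O, bond orders sum to 2 (valence 2) → 0 H
  atom 10: C, bond orders sum to 1 (valence 4) → 3 H
  atom 11: aromatic c, 3 neighbours → 0 H
  atom 12: O, bond orders sum to 1 (valence 2) → 1 H
  atom 13: aromatic c, 3 neighbours → 0 H
  atom 14: C, bond orders sum to 4 (valence 4) → 0 H
  atom 15: O, bond orders sum to 2 (valence 2) → 0 H
  atom 16: C, bond orders sum to 1 (valence 4) → 3 H
Totals → C:11, H:10, N:2, O:3.
In Hill order: C11H10N2O3.

C11H10N2O3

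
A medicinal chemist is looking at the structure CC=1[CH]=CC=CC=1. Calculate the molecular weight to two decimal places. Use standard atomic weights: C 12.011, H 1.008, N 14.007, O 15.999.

92.14 g/mol

First, the molecular formula is C7H8 (counting implicit H from valence).
  C: 7 × 12.011 = 84.077
  H: 8 × 1.008 = 8.064
Sum: 7×12.011 + 8×1.008 = 92.141 → 92.14 g/mol.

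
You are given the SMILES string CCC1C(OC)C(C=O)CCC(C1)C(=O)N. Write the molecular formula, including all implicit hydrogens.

C12H21NO3

Walk through each heavy atom and fill implicit hydrogens from standard valence (C 4, N 3, O 2, S 2, halogen 1):
  atom 1: C, bond orders sum to 1 (valence 4) → 3 H
  atom 2: C, bond orders sum to 2 (valence 4) → 2 H
  atom 3: C, bond orders sum to 3 (valence 4) → 1 H
  atom 4: C, bond orders sum to 3 (valence 4) → 1 H
  atom 5: O, bond orders sum to 2 (valence 2) → 0 H
  atom 6: C, bond orders sum to 1 (valence 4) → 3 H
  atom 7: C, bond orders sum to 3 (valence 4) → 1 H
  atom 8: C, bond orders sum to 3 (valence 4) → 1 H
  atom 9: O, bond orders sum to 2 (valence 2) → 0 H
  atom 10: C, bond orders sum to 2 (valence 4) → 2 H
  atom 11: C, bond orders sum to 2 (valence 4) → 2 H
  atom 12: C, bond orders sum to 3 (valence 4) → 1 H
  atom 13: C, bond orders sum to 2 (valence 4) → 2 H
  atom 14: C, bond orders sum to 4 (valence 4) → 0 H
  atom 15: O, bond orders sum to 2 (valence 2) → 0 H
  atom 16: N, bond orders sum to 1 (valence 3) → 2 H
Totals → C:12, H:21, N:1, O:3.
In Hill order: C12H21NO3.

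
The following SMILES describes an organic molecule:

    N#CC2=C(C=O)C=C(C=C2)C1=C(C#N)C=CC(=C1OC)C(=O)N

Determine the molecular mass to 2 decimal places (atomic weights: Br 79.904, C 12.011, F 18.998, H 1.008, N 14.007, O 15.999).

First, the molecular formula is C17H11N3O3 (counting implicit H from valence).
  C: 17 × 12.011 = 204.187
  H: 11 × 1.008 = 11.088
  N: 3 × 14.007 = 42.021
  O: 3 × 15.999 = 47.997
Sum: 17×12.011 + 11×1.008 + 3×14.007 + 3×15.999 = 305.293 → 305.29 g/mol.

305.29 g/mol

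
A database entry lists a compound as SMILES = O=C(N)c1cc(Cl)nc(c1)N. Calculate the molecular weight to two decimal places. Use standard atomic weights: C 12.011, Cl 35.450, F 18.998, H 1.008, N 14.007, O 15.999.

First, the molecular formula is C6H6ClN3O (counting implicit H from valence).
  C: 6 × 12.011 = 72.066
  Cl: 1 × 35.450 = 35.450
  H: 6 × 1.008 = 6.048
  N: 3 × 14.007 = 42.021
  O: 1 × 15.999 = 15.999
Sum: 6×12.011 + 1×35.450 + 6×1.008 + 3×14.007 + 1×15.999 = 171.584 → 171.58 g/mol.

171.58 g/mol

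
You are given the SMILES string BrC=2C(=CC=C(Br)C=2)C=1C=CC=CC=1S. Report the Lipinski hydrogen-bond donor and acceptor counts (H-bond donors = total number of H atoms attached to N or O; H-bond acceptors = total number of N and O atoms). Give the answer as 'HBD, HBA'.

0, 0

Donors: find every N or O and count the H atoms it carries.
  (no N or O atoms present)
Lipinski HBD = 0.
Acceptors: N atoms = 0, O atoms = 0 → HBA = 0.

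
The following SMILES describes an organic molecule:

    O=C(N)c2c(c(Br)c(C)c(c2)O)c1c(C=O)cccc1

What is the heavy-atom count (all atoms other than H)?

Every atom symbol written in the SMILES (organic subset) is one heavy atom; implicit H are not written.
Heavy atoms by element → Br:1, C:15, N:1, O:3.
Total: 20.

20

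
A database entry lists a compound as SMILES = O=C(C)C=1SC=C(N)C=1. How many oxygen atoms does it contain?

Scan the SMILES for O atoms (remember two-letter symbols like Cl and Br are single atoms).
Oxygen count: 1.

1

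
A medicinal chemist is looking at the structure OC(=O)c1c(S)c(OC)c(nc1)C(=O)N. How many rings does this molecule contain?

1

In SMILES, each pair of matching ring-closure digits denotes one ring-closing bond; the number of such bonds equals the number of independent rings.
Ring-closure bonds here: 1.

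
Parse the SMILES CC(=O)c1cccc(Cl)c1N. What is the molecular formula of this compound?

C8H8ClNO

Walk through each heavy atom and fill implicit hydrogens from standard valence (C 4, N 3, O 2, S 2, halogen 1); for lowercase aromatic atoms, an aromatic c carries 1 H when it has two neighbours and 0 H with three, and aromatic n carries 0 H:
  atom 1: C, bond orders sum to 1 (valence 4) → 3 H
  atom 2: C, bond orders sum to 4 (valence 4) → 0 H
  atom 3: O, bond orders sum to 2 (valence 2) → 0 H
  atom 4: aromatic c, 3 neighbours → 0 H
  atom 5: aromatic c, 2 neighbours → 1 H
  atom 6: aromatic c, 2 neighbours → 1 H
  atom 7: aromatic c, 2 neighbours → 1 H
  atom 8: aromatic c, 3 neighbours → 0 H
  atom 9: Cl (halogen, monovalent) → 0 H
  atom 10: aromatic c, 3 neighbours → 0 H
  atom 11: N, bond orders sum to 1 (valence 3) → 2 H
Totals → C:8, H:8, Cl:1, N:1, O:1.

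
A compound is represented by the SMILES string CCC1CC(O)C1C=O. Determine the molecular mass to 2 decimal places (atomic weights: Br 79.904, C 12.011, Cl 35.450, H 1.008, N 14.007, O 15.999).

First, the molecular formula is C7H12O2 (counting implicit H from valence).
  C: 7 × 12.011 = 84.077
  H: 12 × 1.008 = 12.096
  O: 2 × 15.999 = 31.998
Sum: 7×12.011 + 12×1.008 + 2×15.999 = 128.171 → 128.17 g/mol.

128.17 g/mol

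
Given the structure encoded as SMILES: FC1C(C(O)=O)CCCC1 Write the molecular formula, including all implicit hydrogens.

Walk through each heavy atom and fill implicit hydrogens from standard valence (C 4, N 3, O 2, S 2, halogen 1):
  atom 1: F (halogen, monovalent) → 0 H
  atom 2: C, bond orders sum to 3 (valence 4) → 1 H
  atom 3: C, bond orders sum to 3 (valence 4) → 1 H
  atom 4: C, bond orders sum to 4 (valence 4) → 0 H
  atom 5: O, bond orders sum to 1 (valence 2) → 1 H
  atom 6: O, bond orders sum to 2 (valence 2) → 0 H
  atom 7: C, bond orders sum to 2 (valence 4) → 2 H
  atom 8: C, bond orders sum to 2 (valence 4) → 2 H
  atom 9: C, bond orders sum to 2 (valence 4) → 2 H
  atom 10: C, bond orders sum to 2 (valence 4) → 2 H
Totals → C:7, H:11, F:1, O:2.

C7H11FO2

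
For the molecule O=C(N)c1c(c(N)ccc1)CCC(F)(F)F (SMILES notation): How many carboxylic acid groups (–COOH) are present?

0

Scan the SMILES for the carboxylic acid motif — none present.
Groups that are present: 1 amide, 1 primary amine.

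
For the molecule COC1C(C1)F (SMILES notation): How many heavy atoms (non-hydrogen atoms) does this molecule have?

Every atom symbol written in the SMILES (organic subset) is one heavy atom; implicit H are not written.
Heavy atoms by element → C:4, F:1, O:1.
Total: 6.

6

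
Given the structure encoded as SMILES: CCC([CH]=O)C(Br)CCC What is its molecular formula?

C8H15BrO

Walk through each heavy atom and fill implicit hydrogens from standard valence (C 4, N 3, O 2, S 2, halogen 1):
  atom 1: C, bond orders sum to 1 (valence 4) → 3 H
  atom 2: C, bond orders sum to 2 (valence 4) → 2 H
  atom 3: C, bond orders sum to 3 (valence 4) → 1 H
  atom 4: C with explicit H count 1
  atom 5: O, bond orders sum to 2 (valence 2) → 0 H
  atom 6: C, bond orders sum to 3 (valence 4) → 1 H
  atom 7: Br (halogen, monovalent) → 0 H
  atom 8: C, bond orders sum to 2 (valence 4) → 2 H
  atom 9: C, bond orders sum to 2 (valence 4) → 2 H
  atom 10: C, bond orders sum to 1 (valence 4) → 3 H
Totals → C:8, H:15, Br:1, O:1.
In Hill order: C8H15BrO.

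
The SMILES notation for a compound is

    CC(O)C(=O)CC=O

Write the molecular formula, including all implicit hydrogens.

Walk through each heavy atom and fill implicit hydrogens from standard valence (C 4, N 3, O 2, S 2, halogen 1):
  atom 1: C, bond orders sum to 1 (valence 4) → 3 H
  atom 2: C, bond orders sum to 3 (valence 4) → 1 H
  atom 3: O, bond orders sum to 1 (valence 2) → 1 H
  atom 4: C, bond orders sum to 4 (valence 4) → 0 H
  atom 5: O, bond orders sum to 2 (valence 2) → 0 H
  atom 6: C, bond orders sum to 2 (valence 4) → 2 H
  atom 7: C, bond orders sum to 3 (valence 4) → 1 H
  atom 8: O, bond orders sum to 2 (valence 2) → 0 H
Totals → C:5, H:8, O:3.

C5H8O3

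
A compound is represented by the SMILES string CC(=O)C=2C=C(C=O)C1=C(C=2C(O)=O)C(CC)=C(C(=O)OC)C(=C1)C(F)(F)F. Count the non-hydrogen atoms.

Every atom symbol written in the SMILES (organic subset) is one heavy atom; implicit H are not written.
Heavy atoms by element → C:19, F:3, O:6.
Total: 28.

28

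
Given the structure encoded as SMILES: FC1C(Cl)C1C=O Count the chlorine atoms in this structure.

1

Scan the SMILES for Cl atoms (remember two-letter symbols like Cl and Br are single atoms).
Chlorine count: 1.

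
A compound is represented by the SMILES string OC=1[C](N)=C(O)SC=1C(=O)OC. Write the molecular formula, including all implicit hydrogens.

C6H7NO4S

Walk through each heavy atom and fill implicit hydrogens from standard valence (C 4, N 3, O 2, S 2, halogen 1):
  atom 1: O, bond orders sum to 1 (valence 2) → 1 H
  atom 2: C, bond orders sum to 4 (valence 4) → 0 H
  atom 3: C with explicit H count 0
  atom 4: N, bond orders sum to 1 (valence 3) → 2 H
  atom 5: C, bond orders sum to 4 (valence 4) → 0 H
  atom 6: O, bond orders sum to 1 (valence 2) → 1 H
  atom 7: S, bond orders sum to 2 (valence 2) → 0 H
  atom 8: C, bond orders sum to 4 (valence 4) → 0 H
  atom 9: C, bond orders sum to 4 (valence 4) → 0 H
  atom 10: O, bond orders sum to 2 (valence 2) → 0 H
  atom 11: O, bond orders sum to 2 (valence 2) → 0 H
  atom 12: C, bond orders sum to 1 (valence 4) → 3 H
Totals → C:6, H:7, N:1, O:4, S:1.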